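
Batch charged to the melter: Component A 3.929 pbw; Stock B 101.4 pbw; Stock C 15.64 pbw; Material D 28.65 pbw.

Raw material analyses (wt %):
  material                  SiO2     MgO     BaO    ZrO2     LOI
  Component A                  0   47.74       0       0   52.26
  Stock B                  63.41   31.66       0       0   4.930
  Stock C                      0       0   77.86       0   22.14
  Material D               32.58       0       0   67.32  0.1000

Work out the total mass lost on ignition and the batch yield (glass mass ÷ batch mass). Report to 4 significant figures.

The working math carries full precision from start to finish — values along the way are displayed with 4-significant-figure rounding on the page — exactly one rounding lands on every reported value; all derived quantities, which include glass mass, ignition loss, the yield, the four compositions, the totals, are recomputed in full precision, as they appear in problem or answer, from the batch weights per 139.1 pbw of glass.
Material-by-material LOI:
  Component A: 3.929 × 0.5226 = 2.053 pbw
  Stock B: 101.4 × 0.04930 = 4.999 pbw
  Stock C: 15.64 × 0.2214 = 3.463 pbw
  Material D: 28.65 × 0.001000 = 0.02865 pbw
Total LOI = 10.54 pbw
Glass = batch − LOI = 149.6 − 10.54 = 139.1 pbw

LOI loss = 10.54 pbw; glass = 139.1 pbw; yield = 92.95%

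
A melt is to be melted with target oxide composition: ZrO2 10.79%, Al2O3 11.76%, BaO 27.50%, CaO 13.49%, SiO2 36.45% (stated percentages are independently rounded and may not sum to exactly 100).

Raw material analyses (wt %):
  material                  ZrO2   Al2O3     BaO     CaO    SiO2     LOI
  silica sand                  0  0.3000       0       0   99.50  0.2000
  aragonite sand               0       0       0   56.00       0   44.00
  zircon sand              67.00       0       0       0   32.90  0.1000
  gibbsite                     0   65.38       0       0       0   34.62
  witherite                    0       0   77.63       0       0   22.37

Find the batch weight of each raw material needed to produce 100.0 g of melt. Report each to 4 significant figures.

All arithmetic maintains full precision throughout; working values are printed rounded off to 4 significant digits across the worked steps; each reported value takes just one rounding. All derived quantities, including five oxide percentages, ignition loss, totals, yield, net glass mass, are rebuilt using the weight values per 100.0 g of glass in full precision exactly as shown in the question or the answer.
Per-oxide target masses for 100.0 g melt:
  ZrO2: 10.79% × 100.0 = 10.79 g
  Al2O3: 11.76% × 100.0 = 11.76 g
  BaO: 27.50% × 100.0 = 27.50 g
  CaO: 13.49% × 100.0 = 13.49 g
  SiO2: 36.45% × 100.0 = 36.45 g
Checking each oxide sum per the reported batch figures, per the basis as stated (oxide sums agree with the targets inside rounding margins):
  ZrO2: 16.10·0.6700 = 10.79 g (target 10.79 g)
  Al2O3: 31.31·0.003000 + 17.84·0.6538 = 11.76 g (target 11.76 g)
  BaO: 35.42·0.7763 = 27.50 g (target 27.50 g)
  CaO: 24.09·0.5600 = 13.49 g (target 13.49 g)
  SiO2: 31.31·0.9950 + 16.10·0.3290 = 36.45 g (target 36.45 g)
Glass-mass sanity pass: total charge less LOI = 99.98 g (oxide target masses add up to 99.99 g; against the stated basis, 100.0 g — a pure rounding effect).
Adding the batch up: Σ batch = 124.8 g; LOI removed, Σ of batch·LOI: 24.78 g; yield, glass over the total, = 80.14%.

Batch per 100.0 g melt:
  silica sand: 31.31 g
  aragonite sand: 24.09 g
  zircon sand: 16.10 g
  gibbsite: 17.84 g
  witherite: 35.42 g
Total batch = 124.8 g; LOI loss = 24.78 g; yield = 80.14%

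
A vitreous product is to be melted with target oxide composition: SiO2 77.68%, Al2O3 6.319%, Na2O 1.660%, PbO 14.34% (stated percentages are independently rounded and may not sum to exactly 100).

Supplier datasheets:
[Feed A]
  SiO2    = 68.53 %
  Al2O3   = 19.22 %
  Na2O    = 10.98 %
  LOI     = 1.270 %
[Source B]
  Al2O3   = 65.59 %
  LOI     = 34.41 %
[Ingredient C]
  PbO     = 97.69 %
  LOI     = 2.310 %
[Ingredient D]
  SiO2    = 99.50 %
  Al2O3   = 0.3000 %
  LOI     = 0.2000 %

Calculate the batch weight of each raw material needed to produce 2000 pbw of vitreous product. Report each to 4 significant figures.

Batch per 2000 pbw vitreous product:
  Feed A: 302.4 pbw
  Source B: 97.89 pbw
  Ingredient C: 293.6 pbw
  Ingredient D: 1353 pbw
Total batch = 2047 pbw; LOI loss = 47.01 pbw; yield = 97.70%

Rounding to 4 significant figures applies to every working value as displayed; the working math keeps full float precision from start to finish — each reported number takes a single rounding; derived quantities are re-derived using the weight values at 2000 pbw of glass in exact precision (ignition loss, yield, the four compositions, glass mass, totals), exactly as shown in problem or answer.
The oxide mass targets at 2000 pbw vitreous product:
  SiO2: 77.68% × 2000 = 1554 pbw
  Al2O3: 6.319% × 2000 = 126.4 pbw
  Na2O: 1.660% × 2000 = 33.20 pbw
  PbO: 14.34% × 2000 = 286.8 pbw
Per-oxide balance check working from each reported weight, on the stated basis (sums match the target masses inside rounding margins):
  SiO2: 302.4·0.6853 + 1353·0.9950 = 1553 pbw (target 1554 pbw)
  Al2O3: 302.4·0.1922 + 97.89·0.6559 + 1353·0.003000 = 126.4 pbw (target 126.4 pbw)
  Na2O: 302.4·0.1098 = 33.20 pbw (target 33.20 pbw)
  PbO: 293.6·0.9769 = 286.8 pbw (target 286.8 pbw)
Auditing the glass mass value: total charge less LOI = 2000 pbw (oxide target masses add up to 2000 pbw; stated basis 2000 pbw — any gap is answer rounding).
Whole-batch sum: Σ batch = 2047 pbw; loss to ignition Σ batch·LOI = 47.01 pbw; the yield ratio, glass ÷ batch: 97.70%.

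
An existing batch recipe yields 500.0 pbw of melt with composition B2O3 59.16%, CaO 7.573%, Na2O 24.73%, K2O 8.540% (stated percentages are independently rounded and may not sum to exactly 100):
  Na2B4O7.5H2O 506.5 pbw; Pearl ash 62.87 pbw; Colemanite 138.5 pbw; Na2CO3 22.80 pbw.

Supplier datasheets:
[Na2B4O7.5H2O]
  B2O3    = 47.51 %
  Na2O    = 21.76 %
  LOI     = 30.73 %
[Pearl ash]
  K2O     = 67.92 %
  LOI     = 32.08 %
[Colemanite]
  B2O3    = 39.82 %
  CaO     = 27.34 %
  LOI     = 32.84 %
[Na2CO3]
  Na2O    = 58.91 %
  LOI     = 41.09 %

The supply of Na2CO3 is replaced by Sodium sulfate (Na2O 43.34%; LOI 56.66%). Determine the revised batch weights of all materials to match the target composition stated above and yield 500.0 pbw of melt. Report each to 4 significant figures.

Revised batch per 500.0 pbw melt:
  Na2B4O7.5H2O: 506.5 pbw
  Pearl ash: 62.87 pbw
  Colemanite: 138.5 pbw
  Sodium sulfate: 30.99 pbw
Total batch = 738.9 pbw; LOI loss = 238.9 pbw

Working values are displayed rounded off to 4 significant figures at each printed step — every computation carries exact precision from start to finish; each reported result is rounded once only; the derived quantities are computed at full float precision (the totals, the four compositions, the yield, net glass mass, LOI) from the batch weights on 500.0 pbw of glass exactly as printed in question or answer.
Target oxide masses per 500.0 pbw melt:
  B2O3: 59.16% × 500.0 = 295.8 pbw
  CaO: 7.573% × 500.0 = 37.86 pbw
  Na2O: 24.73% × 500.0 = 123.6 pbw
  K2O: 8.540% × 500.0 = 42.70 pbw
A balance pass over the oxides, from the weights as reported, on the stated basis (oxide sums agree with the targets given rounding of the digits):
  B2O3: 506.5·0.4751 + 138.5·0.3982 = 295.8 pbw (target 295.8 pbw)
  CaO: 138.5·0.2734 = 37.87 pbw (target 37.86 pbw)
  Na2O: 506.5·0.2176 + 30.99·0.4334 = 123.6 pbw (target 123.6 pbw)
  K2O: 62.87·0.6792 = 42.70 pbw (target 42.70 pbw)
Mass balance on the glass: Σ batch − LOI loss = 500.0 pbw (targets for the oxides total 500.0 pbw; stated basis 500.0 pbw — deltas are rounding alone).
Adding the batch up: Σ batch = 738.9 pbw; LOI removed, Σ of batch·LOI: 238.9 pbw; as yield: glass ÷ batch → 67.67%.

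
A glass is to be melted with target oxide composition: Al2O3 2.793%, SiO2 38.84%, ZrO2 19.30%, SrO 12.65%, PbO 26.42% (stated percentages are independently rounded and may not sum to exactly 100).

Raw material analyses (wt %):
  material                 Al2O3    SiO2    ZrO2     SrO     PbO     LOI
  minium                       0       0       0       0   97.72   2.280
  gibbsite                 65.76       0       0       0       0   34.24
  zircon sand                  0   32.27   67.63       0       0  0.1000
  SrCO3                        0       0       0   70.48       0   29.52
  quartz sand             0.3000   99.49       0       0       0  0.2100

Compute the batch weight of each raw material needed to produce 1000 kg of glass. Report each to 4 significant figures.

Each numeric step keeps exact precision from start to finish. Intermediates are shown, rounded to four significant digits, as written — exactly one rounding is applied to every reported number — all derived quantities are rebuilt using the weight values for 1000 kg of glass at full precision (LOI, the five compositions, yield, net glass mass, the totals), as set out in the question or the answer.
Oxide mass targets, per 1000 kg glass:
  Al2O3: 2.793% × 1000 = 27.93 kg
  SiO2: 38.84% × 1000 = 388.4 kg
  ZrO2: 19.30% × 1000 = 193.0 kg
  SrO: 12.65% × 1000 = 126.5 kg
  PbO: 26.42% × 1000 = 264.2 kg
Oxide-by-oxide audit on the weights just shown, on the stated basis (target by target, the sums agree net of answer rounding effects):
  Al2O3: 41.11·0.6576 + 297.8·0.003000 = 27.93 kg (target 27.93 kg)
  SiO2: 285.4·0.3227 + 297.8·0.9949 = 388.4 kg (target 388.4 kg)
  ZrO2: 285.4·0.6763 = 193.0 kg (target 193.0 kg)
  SrO: 179.5·0.7048 = 126.5 kg (target 126.5 kg)
  PbO: 270.4·0.9772 = 264.2 kg (target 264.2 kg)
Auditing the glass mass value: Σ batch − LOI loss = 1000 kg (the Σ of target masses is 1000 kg; stated basis 1000 kg — differing by rounding only).
Total batch = Σ batch = 1074 kg; LOI loss = Σ batch·LOI = 74.14 kg; yield = glass ÷ total batch = 93.10%.

Batch per 1000 kg glass:
  minium: 270.4 kg
  gibbsite: 41.11 kg
  zircon sand: 285.4 kg
  SrCO3: 179.5 kg
  quartz sand: 297.8 kg
Total batch = 1074 kg; LOI loss = 74.14 kg; yield = 93.10%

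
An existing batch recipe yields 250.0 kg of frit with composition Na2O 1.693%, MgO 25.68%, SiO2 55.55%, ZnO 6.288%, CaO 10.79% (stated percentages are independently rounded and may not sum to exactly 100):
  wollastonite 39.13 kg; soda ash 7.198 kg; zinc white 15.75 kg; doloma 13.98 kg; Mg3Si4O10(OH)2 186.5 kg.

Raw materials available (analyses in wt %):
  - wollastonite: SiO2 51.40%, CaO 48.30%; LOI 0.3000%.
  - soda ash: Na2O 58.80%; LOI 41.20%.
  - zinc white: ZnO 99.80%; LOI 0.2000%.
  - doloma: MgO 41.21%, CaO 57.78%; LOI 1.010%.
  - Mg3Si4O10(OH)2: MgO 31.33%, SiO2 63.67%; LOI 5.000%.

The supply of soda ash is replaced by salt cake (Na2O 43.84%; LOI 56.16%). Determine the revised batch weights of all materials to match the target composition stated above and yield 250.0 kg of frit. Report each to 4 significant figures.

Revised batch per 250.0 kg frit:
  wollastonite: 39.13 kg
  salt cake: 9.654 kg
  zinc white: 15.75 kg
  doloma: 13.98 kg
  Mg3Si4O10(OH)2: 186.5 kg
Total batch = 265.0 kg; LOI loss = 15.04 kg

The intermediate values are shown, rounded to 4 significant figures, as written. The working math keeps full precision in every operation; each reported figure is rounded exactly once. All derived quantities, including LOI, the five compositions, yield, net glass mass, the totals, are carried using the weight values at 250.0 kg of glass at full precision, exactly as printed in problem or answer.
Oxide-by-oxide targets in 250.0 kg frit:
  Na2O: 1.693% × 250.0 = 4.232 kg
  MgO: 25.68% × 250.0 = 64.20 kg
  SiO2: 55.55% × 250.0 = 138.9 kg
  ZnO: 6.288% × 250.0 = 15.72 kg
  CaO: 10.79% × 250.0 = 26.98 kg
Mass-balance tally per oxide from the weights as reported, against the basis in use (sums match the target masses net of answer rounding effects):
  Na2O: 9.654·0.4384 = 4.232 kg (target 4.232 kg)
  MgO: 13.98·0.4121 + 186.5·0.3133 = 64.19 kg (target 64.20 kg)
  SiO2: 39.13·0.5140 + 186.5·0.6367 = 138.9 kg (target 138.9 kg)
  ZnO: 15.75·0.9980 = 15.72 kg (target 15.72 kg)
  CaO: 39.13·0.4830 + 13.98·0.5778 = 26.98 kg (target 26.98 kg)
Auditing the glass mass value: batch total minus LOI = 250.0 kg (per-oxide target masses sum to 250.0 kg; versus the stated basis of 250.0 kg — gaps are rounding artifacts).
Summing the batch: Σ batch = 265.0 kg; ignition loss, Σ(batch × LOI) = 15.04 kg; yield, glass over the total, = 94.33%.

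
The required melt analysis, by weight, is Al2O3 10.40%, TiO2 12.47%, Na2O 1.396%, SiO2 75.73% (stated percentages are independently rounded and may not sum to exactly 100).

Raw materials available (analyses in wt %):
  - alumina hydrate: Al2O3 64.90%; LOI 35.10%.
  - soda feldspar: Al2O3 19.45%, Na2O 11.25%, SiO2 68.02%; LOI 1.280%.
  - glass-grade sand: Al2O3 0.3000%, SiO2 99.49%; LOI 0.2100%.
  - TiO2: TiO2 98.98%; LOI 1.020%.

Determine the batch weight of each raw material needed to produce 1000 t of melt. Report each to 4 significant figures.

Mid-chain values are rounded to four significant digits when quoted. All arithmetic runs at full float precision throughout; every reported value sees exactly one rounding. All derived quantities, which include totals, LOI, glass mass, the yield, four oxide percentages, are computed at full precision, as they appear in either problem or answer, starting from the weights for 1000 t of glass.
Target oxide masses per 1000 t melt:
  Al2O3: 10.40% × 1000 = 104.0 t
  TiO2: 12.47% × 1000 = 124.7 t
  Na2O: 1.396% × 1000 = 13.96 t
  SiO2: 75.73% × 1000 = 757.3 t
Mass-balance tally per oxide from the weights as reported, per the basis as stated (sums match the target masses exact up to rounding of places):
  Al2O3: 119.9·0.6490 + 124.1·0.1945 + 676.3·0.003000 = 104.0 t (target 104.0 t)
  TiO2: 126.0·0.9898 = 124.7 t (target 124.7 t)
  Na2O: 124.1·0.1125 = 13.96 t (target 13.96 t)
  SiO2: 124.1·0.6802 + 676.3·0.9949 = 757.3 t (target 757.3 t)
Glass-mass closure: Σ batch − LOI loss = 999.9 t (summing oxide targets gives 1000 t; the stated basis being 1000 t — a pure rounding effect).
Whole-batch sum: Σ batch = 1046 t; the LOI term Σ batch·LOI equals 46.38 t; the yield ratio, glass ÷ batch: 95.57%.

Batch per 1000 t melt:
  alumina hydrate: 119.9 t
  soda feldspar: 124.1 t
  glass-grade sand: 676.3 t
  TiO2: 126.0 t
Total batch = 1046 t; LOI loss = 46.38 t; yield = 95.57%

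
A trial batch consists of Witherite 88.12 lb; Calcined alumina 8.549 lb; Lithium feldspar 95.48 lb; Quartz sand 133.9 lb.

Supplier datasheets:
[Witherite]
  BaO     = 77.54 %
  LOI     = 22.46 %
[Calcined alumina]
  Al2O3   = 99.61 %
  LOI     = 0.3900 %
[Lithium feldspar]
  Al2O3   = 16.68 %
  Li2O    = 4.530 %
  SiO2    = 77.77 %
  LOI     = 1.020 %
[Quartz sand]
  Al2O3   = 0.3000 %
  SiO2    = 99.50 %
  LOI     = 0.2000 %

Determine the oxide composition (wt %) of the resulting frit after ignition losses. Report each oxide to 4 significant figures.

Each numeric step holds full float precision through every step — intermediates appear, with 4-significant-digit rounding, alongside each step — every reported figure takes a single rounding; all derived quantities are recomputed using the weight values for 305.0 lb of glass at full float precision (four oxide percentages, ignition loss, the totals, the yield, net glass mass), as quoted within problem or answer.
What the batch supplies per oxide:
  Al2O3: 8.549·0.9961 + 95.48·0.1668 + 133.9·0.003000 = 24.84 lb
  Li2O: 95.48·0.04530 = 4.325 lb
  SiO2: 95.48·0.7777 + 133.9·0.9950 = 207.5 lb
  BaO: 88.12·0.7754 = 68.33 lb
LOI: 88.12·0.2246 + 8.549·0.003900 + 95.48·0.01020 + 133.9·0.002000 = 21.07 lb
Glass = total batch minus LOI = 326.0 − 21.07 = 305.0 lb (= the summed oxide contributions)
each wt % is 100 × oxide ÷ glass

Glass mass = 305.0 lb (batch 326.0 − LOI 21.07).
Composition: Al2O3 8.146%, Li2O 1.418%, SiO2 68.03%, BaO 22.40%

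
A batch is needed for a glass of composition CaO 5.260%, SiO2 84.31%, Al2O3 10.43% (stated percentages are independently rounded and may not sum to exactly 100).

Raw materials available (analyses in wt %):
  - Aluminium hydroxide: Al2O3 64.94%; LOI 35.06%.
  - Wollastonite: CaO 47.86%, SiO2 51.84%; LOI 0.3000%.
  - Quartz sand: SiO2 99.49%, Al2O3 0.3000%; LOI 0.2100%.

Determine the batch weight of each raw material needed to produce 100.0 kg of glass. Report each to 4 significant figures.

Batch per 100.0 kg glass:
  Aluminium hydroxide: 15.70 kg
  Wollastonite: 10.99 kg
  Quartz sand: 79.02 kg
Total batch = 105.7 kg; LOI loss = 5.703 kg; yield = 94.60%

Values along the way appear, rounded to four significant figures, between the steps — all internal work carries full float precision throughout — exactly one rounding lands on every reported result — derived quantities (the totals, ignition loss, glass mass, yield, the three compositions) are carried using the weight values for 100.0 kg of glass in full precision precisely as stated by problem or answer.
Target masses of each oxide per 100.0 kg glass:
  CaO: 5.260% × 100.0 = 5.260 kg
  SiO2: 84.31% × 100.0 = 84.31 kg
  Al2O3: 10.43% × 100.0 = 10.43 kg
A balance pass over the oxides, given the weights on record, versus the basis set out (sums match the target masses inside rounding margins):
  CaO: 10.99·0.4786 = 5.260 kg (target 5.260 kg)
  SiO2: 10.99·0.5184 + 79.02·0.9949 = 84.31 kg (target 84.31 kg)
  Al2O3: 15.70·0.6494 + 79.02·0.003000 = 10.43 kg (target 10.43 kg)
Auditing the glass mass value: batch Σ − ignition loss = 100.0 kg (targets for the oxides total 100.0 kg; the stated basis being 100.0 kg — a pure rounding effect).
Batch grand total — Σ batch = 105.7 kg; Σ batch·LOI gives LOI loss = 5.703 kg; the yield ratio, glass ÷ batch: 94.60%.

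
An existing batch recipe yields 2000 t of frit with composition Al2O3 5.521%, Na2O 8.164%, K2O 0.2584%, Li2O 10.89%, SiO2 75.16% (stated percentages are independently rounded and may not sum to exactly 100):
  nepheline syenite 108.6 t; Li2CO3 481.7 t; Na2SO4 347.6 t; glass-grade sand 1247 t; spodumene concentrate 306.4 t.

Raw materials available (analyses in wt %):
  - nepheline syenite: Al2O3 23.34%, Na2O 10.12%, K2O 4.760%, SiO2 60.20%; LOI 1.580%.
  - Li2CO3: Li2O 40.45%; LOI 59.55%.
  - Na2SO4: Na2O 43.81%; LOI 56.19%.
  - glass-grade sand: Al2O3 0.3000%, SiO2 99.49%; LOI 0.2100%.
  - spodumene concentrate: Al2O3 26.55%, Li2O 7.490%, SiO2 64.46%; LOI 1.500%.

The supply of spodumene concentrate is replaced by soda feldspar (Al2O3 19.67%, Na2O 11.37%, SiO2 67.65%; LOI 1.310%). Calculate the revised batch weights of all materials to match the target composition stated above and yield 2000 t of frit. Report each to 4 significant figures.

Exact precision is carried from first step to last; working values are displayed, with 4-significant-figure rounding, as written; a single rounding finalizes each reported value. All derived quantities are carried in full precision (net glass mass, ignition loss, yield, the five compositions, the totals) from the weighed amounts for 2000 t of glass as set out in the question or the answer.
Target masses of each oxide per 2000 t frit:
  Al2O3: 5.521% × 2000 = 110.4 t
  Na2O: 8.164% × 2000 = 163.3 t
  K2O: 0.2584% × 2000 = 5.168 t
  Li2O: 10.89% × 2000 = 217.8 t
  SiO2: 75.16% × 2000 = 1503 t
Oxide-by-oxide audit applying the batch weights above, under the basis named above (every target is met by its sum net of answer rounding effects):
  Al2O3: 108.6·0.2334 + 1163·0.003000 + 414.8·0.1967 = 110.4 t (target 110.4 t)
  Na2O: 108.6·0.1012 + 240.0·0.4381 + 414.8·0.1137 = 163.3 t (target 163.3 t)
  K2O: 108.6·0.04760 = 5.169 t (target 5.168 t)
  Li2O: 538.4·0.4045 = 217.8 t (target 217.8 t)
  SiO2: 108.6·0.6020 + 1163·0.9949 + 414.8·0.6765 = 1503 t (target 1503 t)
Glass mass check: net batch after ignition = 2000 t (targets for the oxides total 2000 t; against the stated basis, 2000 t — rounding explains the deltas).
Adding the batch up: Σ batch = 2465 t; Σ batch·LOI gives LOI loss = 465.1 t; as yield: glass ÷ batch → 81.13%.

Revised batch per 2000 t frit:
  nepheline syenite: 108.6 t
  Li2CO3: 538.4 t
  Na2SO4: 240.0 t
  glass-grade sand: 1163 t
  soda feldspar: 414.8 t
Total batch = 2465 t; LOI loss = 465.1 t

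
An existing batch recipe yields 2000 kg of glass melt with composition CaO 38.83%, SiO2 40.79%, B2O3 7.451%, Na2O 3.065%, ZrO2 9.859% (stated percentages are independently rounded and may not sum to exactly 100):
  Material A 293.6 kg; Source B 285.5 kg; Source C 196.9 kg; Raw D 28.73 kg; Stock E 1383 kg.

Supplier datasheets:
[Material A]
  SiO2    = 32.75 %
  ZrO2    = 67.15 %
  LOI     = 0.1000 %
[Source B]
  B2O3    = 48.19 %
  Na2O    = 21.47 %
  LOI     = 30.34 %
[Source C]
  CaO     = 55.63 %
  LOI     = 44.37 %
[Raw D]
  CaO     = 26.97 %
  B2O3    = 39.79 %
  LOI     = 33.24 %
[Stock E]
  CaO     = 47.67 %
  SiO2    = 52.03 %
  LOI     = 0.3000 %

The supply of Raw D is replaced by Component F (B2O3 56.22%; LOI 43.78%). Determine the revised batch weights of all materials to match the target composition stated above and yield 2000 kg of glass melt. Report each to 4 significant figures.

Revised batch per 2000 kg glass melt:
  Material A: 293.6 kg
  Source B: 285.5 kg
  Source C: 210.8 kg
  Component F: 20.33 kg
  Stock E: 1383 kg
Total batch = 2193 kg; LOI loss = 193.5 kg

Every computation holds full float precision at all times — mid-chain values appear (rounded to 4 significant figures) between the steps. Each reported value sees exactly one rounding; the derived quantities (LOI, net glass mass, yield, the five compositions, the totals) are re-derived starting from the weights per 2000 kg of glass at full precision, as quoted within the problem or answer text.
Per-oxide target masses for 2000 kg glass melt:
  CaO: 38.83% × 2000 = 776.6 kg
  SiO2: 40.79% × 2000 = 815.8 kg
  B2O3: 7.451% × 2000 = 149.0 kg
  Na2O: 3.065% × 2000 = 61.30 kg
  ZrO2: 9.859% × 2000 = 197.2 kg
Per-oxide balance check given the weights on record, versus the basis set out (oxide sums agree with the targets exact up to rounding of places):
  CaO: 210.8·0.5563 + 1383·0.4767 = 776.5 kg (target 776.6 kg)
  SiO2: 293.6·0.3275 + 1383·0.5203 = 815.7 kg (target 815.8 kg)
  B2O3: 285.5·0.4819 + 20.33·0.5622 = 149.0 kg (target 149.0 kg)
  Na2O: 285.5·0.2147 = 61.30 kg (target 61.30 kg)
  ZrO2: 293.6·0.6715 = 197.2 kg (target 197.2 kg)
Glass-mass bookkeeping: batch total minus LOI = 2000 kg (oxide target masses add up to 2000 kg; versus the stated basis of 2000 kg — a pure rounding effect).
Total batch = Σ batch = 2193 kg; LOI loss = Σ batch·LOI = 193.5 kg; the yield ratio, glass ÷ batch: 91.18%.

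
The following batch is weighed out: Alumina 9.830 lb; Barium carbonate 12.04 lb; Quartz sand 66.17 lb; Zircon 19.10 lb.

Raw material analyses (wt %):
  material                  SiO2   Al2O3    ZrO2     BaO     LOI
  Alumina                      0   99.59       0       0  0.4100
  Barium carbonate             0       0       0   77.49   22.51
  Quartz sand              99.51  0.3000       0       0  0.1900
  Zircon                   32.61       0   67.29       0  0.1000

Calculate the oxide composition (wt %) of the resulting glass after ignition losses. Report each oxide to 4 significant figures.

The intermediate values are shown rounded off to 4 significant digits at each printed step — the working math carries exact precision in all steps. Each reported result takes a single rounding — derived quantities are rebuilt at full float precision (the yield, the totals, net glass mass, the four compositions, LOI) from the weighed amounts for 104.2 lb of glass, exactly as shown in the problem or the answer.
Oxide-by-oxide delivered mass:
  SiO2: 66.17·0.9951 + 19.10·0.3261 = 72.07 lb
  Al2O3: 9.830·0.9959 + 66.17·0.003000 = 9.988 lb
  ZrO2: 19.10·0.6729 = 12.85 lb
  BaO: 12.04·0.7749 = 9.330 lb
LOI: 9.830·0.004100 + 12.04·0.2251 + 66.17·0.001900 + 19.10·0.001000 = 2.895 lb
The glass mass, total less LOI, = 107.1 − 2.895 = 104.2 lb (= the summed oxide contributions)
each wt % is 100 × oxide ÷ glass

Glass mass = 104.2 lb (batch 107.1 − LOI 2.895).
Composition: SiO2 69.14%, Al2O3 9.582%, ZrO2 12.33%, BaO 8.950%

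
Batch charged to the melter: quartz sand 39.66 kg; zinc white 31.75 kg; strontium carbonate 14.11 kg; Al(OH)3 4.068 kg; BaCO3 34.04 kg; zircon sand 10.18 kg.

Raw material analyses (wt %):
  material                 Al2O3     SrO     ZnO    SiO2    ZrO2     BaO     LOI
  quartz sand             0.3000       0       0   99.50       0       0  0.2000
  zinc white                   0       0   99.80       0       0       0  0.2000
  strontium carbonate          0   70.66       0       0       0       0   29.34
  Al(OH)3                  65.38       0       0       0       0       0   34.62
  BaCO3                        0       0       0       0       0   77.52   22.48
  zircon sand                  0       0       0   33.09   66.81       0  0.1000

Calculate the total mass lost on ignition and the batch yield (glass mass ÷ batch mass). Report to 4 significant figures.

The working math runs at full float precision at each step — intermediates appear rounded to four significant figures in the working — each reported figure is rounded only once — derived quantities are carried at full precision (ignition loss, the six compositions, totals, glass mass, yield) from the weighed amounts per 120.5 kg of glass as quoted within the problem or the answer.
Material-by-material LOI:
  quartz sand: 39.66 × 0.002000 = 0.07932 kg
  zinc white: 31.75 × 0.002000 = 0.06350 kg
  strontium carbonate: 14.11 × 0.2934 = 4.140 kg
  Al(OH)3: 4.068 × 0.3462 = 1.408 kg
  BaCO3: 34.04 × 0.2248 = 7.652 kg
  zircon sand: 10.18 × 0.001000 = 0.01018 kg
Total LOI = 13.35 kg
Glass = batch − LOI = 133.8 − 13.35 = 120.5 kg

LOI loss = 13.35 kg; glass = 120.5 kg; yield = 90.02%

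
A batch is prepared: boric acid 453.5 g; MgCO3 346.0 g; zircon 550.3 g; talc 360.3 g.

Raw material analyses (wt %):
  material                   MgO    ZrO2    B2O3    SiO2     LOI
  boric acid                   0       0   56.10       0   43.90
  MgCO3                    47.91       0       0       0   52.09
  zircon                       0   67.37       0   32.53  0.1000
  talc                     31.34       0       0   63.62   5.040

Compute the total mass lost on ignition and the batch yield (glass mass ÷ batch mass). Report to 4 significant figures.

LOI loss = 398.0 g; glass = 1312 g; yield = 76.72%

The working math keeps exact precision throughout; working values are displayed, rounded to four significant figures, at each printed step; every reported number is rounded a single time. Derived quantities (yield, totals, the four compositions, glass mass, LOI) are computed in exact precision starting from the weights per 1312 g of glass, as set out in the question or the answer.
Material-by-material LOI:
  boric acid: 453.5 × 0.4390 = 199.1 g
  MgCO3: 346.0 × 0.5209 = 180.2 g
  zircon: 550.3 × 0.001000 = 0.5503 g
  talc: 360.3 × 0.05040 = 18.16 g
Total LOI = 398.0 g
Glass = batch − LOI = 1710 − 398.0 = 1312 g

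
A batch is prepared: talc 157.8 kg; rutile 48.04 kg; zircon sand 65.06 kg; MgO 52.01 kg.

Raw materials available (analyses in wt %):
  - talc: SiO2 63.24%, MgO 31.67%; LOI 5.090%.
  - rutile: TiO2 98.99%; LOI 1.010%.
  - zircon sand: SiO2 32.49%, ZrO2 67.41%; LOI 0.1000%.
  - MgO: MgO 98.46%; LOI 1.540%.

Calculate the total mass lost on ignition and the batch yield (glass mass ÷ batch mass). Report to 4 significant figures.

In-progress results are rounded to 4 significant digits as shown; all arithmetic carries full float precision at all times — each reported value receives exactly one rounding; all derived quantities, including totals, the yield, net glass mass, ignition loss, the four compositions, are rebuilt from the batch weights at 313.5 kg of glass at full float precision, as quoted within the problem or the answer.
Per-material ignition loss:
  talc: 157.8 × 0.05090 = 8.032 kg
  rutile: 48.04 × 0.01010 = 0.4852 kg
  zircon sand: 65.06 × 0.001000 = 0.06506 kg
  MgO: 52.01 × 0.01540 = 0.8010 kg
Total LOI = 9.383 kg
Glass = batch − LOI = 322.9 − 9.383 = 313.5 kg

LOI loss = 9.383 kg; glass = 313.5 kg; yield = 97.09%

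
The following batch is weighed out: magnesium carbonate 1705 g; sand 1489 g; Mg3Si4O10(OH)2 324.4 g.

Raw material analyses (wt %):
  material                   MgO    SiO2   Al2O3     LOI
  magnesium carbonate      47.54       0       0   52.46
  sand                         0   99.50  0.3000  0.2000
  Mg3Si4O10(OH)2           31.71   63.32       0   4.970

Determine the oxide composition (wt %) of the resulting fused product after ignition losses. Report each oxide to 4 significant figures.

Every computation runs at full float precision at all times; in-progress results appear, rounded to four significant digits, in the working; every reported value receives exactly one rounding; the derived quantities (ignition loss, totals, net glass mass, the three compositions, yield) are rebuilt at full precision starting from the weights at 2605 g of glass exactly as shown in the question or the answer.
Delivered oxide masses:
  MgO: 1705·0.4754 + 324.4·0.3171 = 913.4 g
  SiO2: 1489·0.9950 + 324.4·0.6332 = 1687 g
  Al2O3: 1489·0.003000 = 4.467 g
LOI: 1705·0.5246 + 1489·0.002000 + 324.4·0.04970 = 913.5 g
Glass = total batch minus LOI = 3518 − 913.5 = 2605 g (= the summed oxide contributions)
wt % = oxide mass / glass mass × 100

Glass mass = 2605 g (batch 3518 − LOI 913.5).
Composition: MgO 35.07%, SiO2 64.76%, Al2O3 0.1715%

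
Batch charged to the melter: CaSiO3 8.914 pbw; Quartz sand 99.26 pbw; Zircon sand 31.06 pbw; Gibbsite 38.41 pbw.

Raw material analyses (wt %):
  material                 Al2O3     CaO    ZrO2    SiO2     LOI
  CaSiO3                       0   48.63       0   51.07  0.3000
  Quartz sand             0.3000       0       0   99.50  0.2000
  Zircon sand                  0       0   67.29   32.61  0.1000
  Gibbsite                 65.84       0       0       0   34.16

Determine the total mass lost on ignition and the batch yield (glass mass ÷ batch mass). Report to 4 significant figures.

LOI loss = 13.38 pbw; glass = 164.3 pbw; yield = 92.47%

The whole derivation keeps full precision from first step to last; intermediates are printed with 4-significant-figure rounding within the worked lines — a single rounding finalizes each reported number; derived quantities, including glass mass, yield, totals, ignition loss, the four compositions, are re-derived from the batch weights on 164.3 pbw of glass at exact precision, exactly as printed in the problem or answer text.
Loss on ignition, line by line:
  CaSiO3: 8.914 × 0.003000 = 0.02674 pbw
  Quartz sand: 99.26 × 0.002000 = 0.1985 pbw
  Zircon sand: 31.06 × 0.001000 = 0.03106 pbw
  Gibbsite: 38.41 × 0.3416 = 13.12 pbw
Total LOI = 13.38 pbw
Glass = batch − LOI = 177.6 − 13.38 = 164.3 pbw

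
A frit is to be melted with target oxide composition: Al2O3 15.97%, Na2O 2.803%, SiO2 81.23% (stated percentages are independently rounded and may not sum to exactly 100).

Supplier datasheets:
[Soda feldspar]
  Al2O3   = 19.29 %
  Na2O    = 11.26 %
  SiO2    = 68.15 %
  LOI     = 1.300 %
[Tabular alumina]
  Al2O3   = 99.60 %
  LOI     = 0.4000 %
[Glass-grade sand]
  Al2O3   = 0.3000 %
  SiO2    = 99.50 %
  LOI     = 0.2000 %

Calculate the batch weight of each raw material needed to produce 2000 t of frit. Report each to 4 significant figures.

Rounding to 4 significant figures applies to each in-between result as shown. All arithmetic carries exact precision through the solve — exactly one rounding lands on every reported value — derived quantities are carried in full precision (the yield, totals, the three compositions, ignition loss, glass mass) from the weighed amounts for 2000 t of glass as set out in either problem or answer.
Oxide-by-oxide targets in 2000 t frit:
  Al2O3: 15.97% × 2000 = 319.4 t
  Na2O: 2.803% × 2000 = 56.06 t
  SiO2: 81.23% × 2000 = 1625 t
Oxide-by-oxide audit working from each reported weight, at the basis given (target by target, the sums agree net of answer rounding effects):
  Al2O3: 497.9·0.1929 + 220.4·0.9960 + 1292·0.003000 = 319.4 t (target 319.4 t)
  Na2O: 497.9·0.1126 = 56.06 t (target 56.06 t)
  SiO2: 497.9·0.6815 + 1292·0.9950 = 1625 t (target 1625 t)
Glass-mass sanity pass: whole batch net of LOI = 2000 t (summing oxide targets gives 2000 t; basis as stated: 2000 t — differing by rounding only).
Summing the batch: Σ batch = 2010 t; the LOI term Σ batch·LOI equals 9.938 t; yield: glass divided by total = 99.51%.

Batch per 2000 t frit:
  Soda feldspar: 497.9 t
  Tabular alumina: 220.4 t
  Glass-grade sand: 1292 t
Total batch = 2010 t; LOI loss = 9.938 t; yield = 99.51%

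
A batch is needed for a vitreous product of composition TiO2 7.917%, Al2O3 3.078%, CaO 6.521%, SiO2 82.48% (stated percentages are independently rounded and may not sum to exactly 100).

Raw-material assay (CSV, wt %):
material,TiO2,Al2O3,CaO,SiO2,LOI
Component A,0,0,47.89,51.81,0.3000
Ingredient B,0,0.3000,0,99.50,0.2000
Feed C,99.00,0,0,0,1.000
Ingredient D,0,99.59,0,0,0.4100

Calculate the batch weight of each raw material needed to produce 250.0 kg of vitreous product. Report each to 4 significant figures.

Batch per 250.0 kg vitreous product:
  Component A: 34.04 kg
  Ingredient B: 189.5 kg
  Feed C: 19.99 kg
  Ingredient D: 7.156 kg
Total batch = 250.7 kg; LOI loss = 0.7104 kg; yield = 99.72%

The whole derivation maintains exact precision throughout; intermediates are shown rounded off to 4 significant figures between the steps — every reported figure sees exactly one rounding; all derived quantities are recomputed from the batch weights for 250.0 kg of glass in full float precision (totals, glass mass, yield, the four compositions, LOI), as set out in either problem or answer.
Per-oxide target masses for 250.0 kg vitreous product:
  TiO2: 7.917% × 250.0 = 19.79 kg
  Al2O3: 3.078% × 250.0 = 7.695 kg
  CaO: 6.521% × 250.0 = 16.30 kg
  SiO2: 82.48% × 250.0 = 206.2 kg
Checking each oxide sum from the weights as reported, against the basis in use (target by target, the sums agree given rounding of the digits):
  TiO2: 19.99·0.9900 = 19.79 kg (target 19.79 kg)
  Al2O3: 189.5·0.003000 + 7.156·0.9959 = 7.695 kg (target 7.695 kg)
  CaO: 34.04·0.4789 = 16.30 kg (target 16.30 kg)
  SiO2: 34.04·0.5181 + 189.5·0.9950 = 206.2 kg (target 206.2 kg)
Glass-mass bookkeeping: the batch minus its LOI: 250.0 kg (oxide target masses add up to 250.0 kg; versus the stated basis of 250.0 kg — rounding explains the deltas).
Summing the batch: Σ batch = 250.7 kg; ignition loss, Σ(batch × LOI) = 0.7104 kg; as yield: glass ÷ batch → 99.72%.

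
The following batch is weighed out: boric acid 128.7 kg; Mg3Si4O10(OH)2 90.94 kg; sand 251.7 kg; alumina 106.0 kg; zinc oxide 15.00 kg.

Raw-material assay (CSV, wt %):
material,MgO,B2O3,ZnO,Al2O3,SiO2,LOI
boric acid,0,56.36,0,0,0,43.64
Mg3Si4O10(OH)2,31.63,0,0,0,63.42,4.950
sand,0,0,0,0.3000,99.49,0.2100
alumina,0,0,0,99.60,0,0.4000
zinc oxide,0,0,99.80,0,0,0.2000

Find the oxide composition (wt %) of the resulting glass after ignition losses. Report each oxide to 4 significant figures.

Glass mass = 530.7 kg (batch 592.3 − LOI 61.65).
Composition: MgO 5.420%, B2O3 13.67%, ZnO 2.821%, Al2O3 20.04%, SiO2 58.05%

All arithmetic holds full float precision all the way through; mid-chain values are displayed, rounded to four significant digits, as written; each reported value carries a single rounding. The derived quantities (totals, five oxide percentages, LOI, the yield, net glass mass) are carried using the weight values on 530.7 kg of glass in full precision as given in question or answer.
What the batch supplies per oxide:
  MgO: 90.94·0.3163 = 28.76 kg
  B2O3: 128.7·0.5636 = 72.54 kg
  ZnO: 15.00·0.9980 = 14.97 kg
  Al2O3: 251.7·0.003000 + 106.0·0.9960 = 106.3 kg
  SiO2: 90.94·0.6342 + 251.7·0.9949 = 308.1 kg
LOI: 128.7·0.4364 + 90.94·0.04950 + 251.7·0.002100 + 106.0·0.004000 + 15.00·0.002000 = 61.65 kg
The glass mass, total less LOI, = 592.3 − 61.65 = 530.7 kg (equal to the oxide-mass sum)
percent by weight: oxide/glass ×100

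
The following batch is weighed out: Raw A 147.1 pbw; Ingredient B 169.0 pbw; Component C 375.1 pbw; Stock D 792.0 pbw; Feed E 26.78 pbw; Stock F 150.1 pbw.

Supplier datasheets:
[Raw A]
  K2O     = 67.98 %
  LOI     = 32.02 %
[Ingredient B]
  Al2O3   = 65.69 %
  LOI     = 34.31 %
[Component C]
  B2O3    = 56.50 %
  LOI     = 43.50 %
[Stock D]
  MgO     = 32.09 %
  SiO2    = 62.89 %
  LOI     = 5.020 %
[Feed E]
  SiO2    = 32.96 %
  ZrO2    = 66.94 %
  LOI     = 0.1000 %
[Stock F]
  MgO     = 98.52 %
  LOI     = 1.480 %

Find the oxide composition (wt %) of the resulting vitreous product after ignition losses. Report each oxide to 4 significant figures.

Glass mass = 1350 pbw (batch 1660 − LOI 310.3).
Composition: MgO 29.78%, B2O3 15.70%, SiO2 37.55%, Al2O3 8.225%, ZrO2 1.328%, K2O 7.408%

Working values appear, rounded to four significant figures, alongside each step — the working math holds full precision throughout. Exactly one rounding is applied to every reported result. All derived quantities, which include net glass mass, yield, ignition loss, six oxide percentages, totals, are computed at exact precision, exactly as shown in problem or answer, starting from the weights at 1350 pbw of glass.
Mass of each oxide from the mix:
  MgO: 792.0·0.3209 + 150.1·0.9852 = 402.0 pbw
  B2O3: 375.1·0.5650 = 211.9 pbw
  SiO2: 792.0·0.6289 + 26.78·0.3296 = 506.9 pbw
  Al2O3: 169.0·0.6569 = 111.0 pbw
  ZrO2: 26.78·0.6694 = 17.93 pbw
  K2O: 147.1·0.6798 = 100.0 pbw
LOI: 147.1·0.3202 + 169.0·0.3431 + 375.1·0.4350 + 792.0·0.05020 + 26.78·0.001000 + 150.1·0.01480 = 310.3 pbw
Resulting glass, batch − LOI: 1660 − 310.3 = 1350 pbw (= Σ oxide masses)
wt % = oxide mass / glass mass × 100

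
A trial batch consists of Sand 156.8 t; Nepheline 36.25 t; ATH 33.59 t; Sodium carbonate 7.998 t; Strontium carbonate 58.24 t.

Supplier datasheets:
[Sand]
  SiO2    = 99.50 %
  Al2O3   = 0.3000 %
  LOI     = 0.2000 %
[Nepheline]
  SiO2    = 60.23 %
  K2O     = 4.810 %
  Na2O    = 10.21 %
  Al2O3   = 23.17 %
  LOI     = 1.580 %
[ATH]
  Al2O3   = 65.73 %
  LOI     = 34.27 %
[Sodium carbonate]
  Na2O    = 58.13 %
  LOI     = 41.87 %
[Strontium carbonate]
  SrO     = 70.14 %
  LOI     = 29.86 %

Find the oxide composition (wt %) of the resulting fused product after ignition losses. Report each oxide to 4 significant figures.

Every computation holds exact precision at each step — the intermediate values are displayed rounded to four significant figures when written out. Every reported value carries a single rounding; derived quantities are recomputed at full precision (the yield, the five compositions, the totals, ignition loss, glass mass) starting from the weights per 259.7 t of glass, precisely as stated by either problem or answer.
Mass of each oxide from the mix:
  SiO2: 156.8·0.9950 + 36.25·0.6023 = 177.8 t
  K2O: 36.25·0.04810 = 1.744 t
  Na2O: 36.25·0.1021 + 7.998·0.5813 = 8.350 t
  SrO: 58.24·0.7014 = 40.85 t
  Al2O3: 156.8·0.003000 + 36.25·0.2317 + 33.59·0.6573 = 30.95 t
LOI: 156.8·0.002000 + 36.25·0.01580 + 33.59·0.3427 + 7.998·0.4187 + 58.24·0.2986 = 33.14 t
The glass mass, total less LOI, = 292.9 − 33.14 = 259.7 t (= the summed oxide contributions)
percent share: oxide ÷ glass, ×100

Glass mass = 259.7 t (batch 292.9 − LOI 33.14).
Composition: SiO2 68.47%, K2O 0.6713%, Na2O 3.215%, SrO 15.73%, Al2O3 11.92%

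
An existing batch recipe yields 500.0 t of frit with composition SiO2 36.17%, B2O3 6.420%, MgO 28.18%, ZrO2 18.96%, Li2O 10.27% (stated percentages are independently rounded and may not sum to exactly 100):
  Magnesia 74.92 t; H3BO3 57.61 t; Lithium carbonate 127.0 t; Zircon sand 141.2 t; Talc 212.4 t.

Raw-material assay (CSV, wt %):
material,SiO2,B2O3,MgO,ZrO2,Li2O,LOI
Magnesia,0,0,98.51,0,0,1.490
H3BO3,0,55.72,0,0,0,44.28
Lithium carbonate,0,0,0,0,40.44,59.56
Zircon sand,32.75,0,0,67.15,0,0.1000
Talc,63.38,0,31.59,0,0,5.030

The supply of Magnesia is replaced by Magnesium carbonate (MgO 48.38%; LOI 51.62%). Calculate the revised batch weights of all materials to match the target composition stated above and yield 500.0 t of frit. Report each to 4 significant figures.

Intermediates appear (rounded to four significant digits) in the printout — every computation carries exact precision all the way through. Each reported value sees exactly one rounding — the derived quantities are re-derived from the batch weights per 500.0 t of glass in full float precision (five oxide percentages, totals, LOI, glass mass, the yield) exactly as printed in problem or answer.
Target masses of each oxide per 500.0 t frit:
  SiO2: 36.17% × 500.0 = 180.8 t
  B2O3: 6.420% × 500.0 = 32.10 t
  MgO: 28.18% × 500.0 = 140.9 t
  ZrO2: 18.96% × 500.0 = 94.80 t
  Li2O: 10.27% × 500.0 = 51.35 t
A balance pass over the oxides, from the weights as reported, per the basis as stated (delivered sums recover each target once rounding is allowed for):
  SiO2: 141.2·0.3275 + 212.4·0.6338 = 180.9 t (target 180.8 t)
  B2O3: 57.61·0.5572 = 32.10 t (target 32.10 t)
  MgO: 152.6·0.4838 + 212.4·0.3159 = 140.9 t (target 140.9 t)
  ZrO2: 141.2·0.6715 = 94.82 t (target 94.80 t)
  Li2O: 127.0·0.4044 = 51.36 t (target 51.35 t)
The glass-mass cross-check: the batch minus its LOI: 500.1 t (targets for the oxides total 500.0 t; with the basis standing at 500.0 t — any gap is answer rounding).
Batch total: Σ batch = 690.8 t; LOI loss = Σ batch·LOI = 190.7 t; glass ÷ batch gives a yield of 72.39%.

Revised batch per 500.0 t frit:
  Magnesium carbonate: 152.6 t
  H3BO3: 57.61 t
  Lithium carbonate: 127.0 t
  Zircon sand: 141.2 t
  Talc: 212.4 t
Total batch = 690.8 t; LOI loss = 190.7 t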